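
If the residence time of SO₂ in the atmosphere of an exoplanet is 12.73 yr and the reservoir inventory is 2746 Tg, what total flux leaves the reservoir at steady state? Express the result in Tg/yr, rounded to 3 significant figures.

216 Tg/yr

F = M / τ = 2746 / 12.73 = 215.7 Tg/yr.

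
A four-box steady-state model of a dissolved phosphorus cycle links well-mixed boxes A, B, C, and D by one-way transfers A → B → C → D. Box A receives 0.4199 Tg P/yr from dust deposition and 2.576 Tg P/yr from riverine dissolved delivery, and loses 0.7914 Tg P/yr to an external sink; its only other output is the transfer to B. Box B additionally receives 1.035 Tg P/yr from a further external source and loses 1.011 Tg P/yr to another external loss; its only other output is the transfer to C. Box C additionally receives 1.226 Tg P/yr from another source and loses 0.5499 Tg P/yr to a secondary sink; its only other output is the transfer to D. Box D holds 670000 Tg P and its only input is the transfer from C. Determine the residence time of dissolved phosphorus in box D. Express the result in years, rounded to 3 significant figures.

231000 yr

Box A: F(A→B) = (0.4199 + 2.576) − 0.7914 = 2.2045 Tg P/yr.
Box B: F(B→C) = (2.2045 + 1.035) − 1.011 = 2.2285 Tg P/yr.
Box C: F(C→D) = (2.2285 + 1.226) − 0.5499 = 2.9046 Tg P/yr.
Box D throughput = its input = 2.9046 Tg P/yr; τ = 670000 / 2.9046 = 230700 yr.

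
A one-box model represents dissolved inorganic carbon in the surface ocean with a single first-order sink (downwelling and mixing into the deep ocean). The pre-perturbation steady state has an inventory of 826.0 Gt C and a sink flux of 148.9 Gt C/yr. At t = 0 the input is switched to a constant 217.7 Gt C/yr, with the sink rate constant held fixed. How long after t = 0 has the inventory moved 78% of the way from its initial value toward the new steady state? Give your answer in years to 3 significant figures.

8.40 yr

τ = M₀/F₀ = 826.0/148.9 = 5.547 yr.
The remaining gap fraction is e^(−t/τ); 78% covered ⇒ e^(−t/τ) = 0.220.
t = −τ ln(0.220) = 5.547 × 1.514 = 8.399 yr.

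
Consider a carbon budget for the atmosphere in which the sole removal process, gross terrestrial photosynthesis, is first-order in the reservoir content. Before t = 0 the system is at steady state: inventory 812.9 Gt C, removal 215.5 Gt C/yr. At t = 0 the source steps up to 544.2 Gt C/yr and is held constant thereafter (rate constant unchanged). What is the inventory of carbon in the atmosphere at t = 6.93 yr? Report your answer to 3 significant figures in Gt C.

Residence time τ = M₀/F₀ = 3.772 yr. The eventual steady state is M_∞ = M₀·(F₁/F₀) = 812.9 × 544.2/215.5 = 2052.8 Gt C.
The anomaly ΔM(t) = M(t) − M_∞ decays as ΔM₀·e^(−t/τ) with ΔM₀ = 812.9 − 2052.8 = −1240 Gt C.
At t = 6.93 yr, e^(−t/τ) = e^(−1.837) = 0.1593, so ΔM = −197.5 Gt C and M = 2052.8 − 197.5 = 1855.3 Gt C.

1860 Gt C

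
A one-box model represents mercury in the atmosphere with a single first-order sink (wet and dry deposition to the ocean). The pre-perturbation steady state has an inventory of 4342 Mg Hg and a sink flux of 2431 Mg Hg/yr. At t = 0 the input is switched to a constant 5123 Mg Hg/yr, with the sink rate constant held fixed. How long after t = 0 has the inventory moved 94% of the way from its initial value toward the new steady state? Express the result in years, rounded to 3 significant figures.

τ = M₀/F₀ = 4342/2431 = 1.786 yr.
The remaining gap fraction is e^(−t/τ); 94% covered ⇒ e^(−t/τ) = 0.0600.
t = −τ ln(0.0600) = 1.786 × 2.813 = 5.025 yr.

5.03 yr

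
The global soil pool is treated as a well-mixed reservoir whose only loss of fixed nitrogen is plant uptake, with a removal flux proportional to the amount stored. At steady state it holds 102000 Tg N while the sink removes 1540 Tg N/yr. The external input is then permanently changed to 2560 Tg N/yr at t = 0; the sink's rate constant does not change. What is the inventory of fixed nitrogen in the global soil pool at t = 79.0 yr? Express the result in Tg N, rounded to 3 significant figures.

149000 Tg N

τ = M₀/F₀ = 102000/1540 = 66.23 yr; rate constant k = 1/τ.
New steady state M_∞ = F₁/k = F₁·τ = 2560 × 66.23 = 169560 Tg N.
M(t) = M_∞ + (M₀ − M_∞)·e^(−t/τ); t/τ = 79.0/66.23 = 1.193, so e^(−t/τ) = 0.3034.
M(t) = 169560 − 67560 × 0.3034 = 149060 Tg N.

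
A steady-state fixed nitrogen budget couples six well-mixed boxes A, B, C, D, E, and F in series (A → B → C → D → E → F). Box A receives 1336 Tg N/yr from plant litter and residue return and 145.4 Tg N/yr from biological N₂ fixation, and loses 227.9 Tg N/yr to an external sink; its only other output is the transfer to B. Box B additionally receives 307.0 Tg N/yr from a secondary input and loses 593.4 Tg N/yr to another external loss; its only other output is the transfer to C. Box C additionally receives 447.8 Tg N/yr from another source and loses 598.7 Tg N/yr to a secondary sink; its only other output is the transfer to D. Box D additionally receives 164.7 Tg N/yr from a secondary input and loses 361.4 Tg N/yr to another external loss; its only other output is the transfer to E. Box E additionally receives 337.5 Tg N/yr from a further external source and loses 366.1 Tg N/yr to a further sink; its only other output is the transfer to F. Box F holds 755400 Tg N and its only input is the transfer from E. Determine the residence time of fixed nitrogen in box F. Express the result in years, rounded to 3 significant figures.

Box A: F(A→B) = (1336 + 145.4) − 227.9 = 1253.5 Tg N/yr.
Box B: F(B→C) = (1253.5 + 307.0) − 593.4 = 967.10 Tg N/yr.
Box C: F(C→D) = (967.10 + 447.8) − 598.7 = 816.20 Tg N/yr.
Box D: F(D→E) = (816.20 + 164.7) − 361.4 = 619.50 Tg N/yr.
Box E: F(E→F) = (619.50 + 337.5) − 366.1 = 590.90 Tg N/yr.
Box F throughput = its input = 590.90 Tg N/yr; τ = 755400 / 590.90 = 1278 yr.

1280 yr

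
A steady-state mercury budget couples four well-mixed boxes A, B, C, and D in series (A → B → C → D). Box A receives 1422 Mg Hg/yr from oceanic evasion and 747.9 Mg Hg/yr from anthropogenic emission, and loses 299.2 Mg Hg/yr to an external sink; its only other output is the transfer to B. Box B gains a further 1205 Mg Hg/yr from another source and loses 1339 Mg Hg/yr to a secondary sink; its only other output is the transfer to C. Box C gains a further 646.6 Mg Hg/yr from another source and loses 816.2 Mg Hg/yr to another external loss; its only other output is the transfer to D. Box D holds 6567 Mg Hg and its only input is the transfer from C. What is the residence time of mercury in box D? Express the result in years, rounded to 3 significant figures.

4.19 yr

Box A: F(A→B) = (1422 + 747.9) − 299.2 = 1870.7 Mg Hg/yr.
Box B: F(B→C) = (1870.7 + 1205) − 1339 = 1736.7 Mg Hg/yr.
Box C: F(C→D) = (1736.7 + 646.6) − 816.2 = 1567.1 Mg Hg/yr.
Box D throughput = its input = 1567.1 Mg Hg/yr; τ = 6567 / 1567.1 = 4.191 yr.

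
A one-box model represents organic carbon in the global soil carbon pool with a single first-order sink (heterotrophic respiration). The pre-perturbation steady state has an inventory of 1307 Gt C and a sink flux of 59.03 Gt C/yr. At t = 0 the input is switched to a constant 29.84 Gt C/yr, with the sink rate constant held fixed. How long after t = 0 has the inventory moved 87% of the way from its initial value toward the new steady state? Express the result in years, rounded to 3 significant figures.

τ = M₀/F₀ = 1307/59.03 = 22.14 yr.
The remaining gap fraction is e^(−t/τ); 87% covered ⇒ e^(−t/τ) = 0.130.
t = −τ ln(0.130) = 22.14 × 2.040 = 45.17 yr.

45.2 yr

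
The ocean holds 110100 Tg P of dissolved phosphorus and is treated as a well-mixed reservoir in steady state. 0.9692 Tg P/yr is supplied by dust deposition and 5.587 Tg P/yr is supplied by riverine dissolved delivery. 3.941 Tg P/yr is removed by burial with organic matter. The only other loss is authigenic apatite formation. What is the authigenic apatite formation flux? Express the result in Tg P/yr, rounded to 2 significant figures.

At steady state ΣF_in = ΣF_out.
ΣF_in = 0.9692 + 5.587 = 6.5562 Tg P/yr.
Authigenic apatite formation flux = ΣF_in − (3.941) = 6.5562 − 3.941 = 2.615 Tg P/yr.

2.6 Tg P/yr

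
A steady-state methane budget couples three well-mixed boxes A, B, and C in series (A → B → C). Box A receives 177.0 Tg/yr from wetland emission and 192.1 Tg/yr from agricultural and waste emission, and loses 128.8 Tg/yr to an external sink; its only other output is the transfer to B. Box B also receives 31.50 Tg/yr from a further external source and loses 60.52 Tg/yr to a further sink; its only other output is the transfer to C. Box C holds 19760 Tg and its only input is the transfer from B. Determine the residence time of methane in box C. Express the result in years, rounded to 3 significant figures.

93.5 yr

Box A: F(A→B) = (177.0 + 192.1) − 128.8 = 240.30 Tg/yr.
Box B: F(B→C) = (240.30 + 31.50) − 60.52 = 211.28 Tg/yr.
Box C throughput = its input = 211.28 Tg/yr; τ = 19760 / 211.28 = 93.53 yr.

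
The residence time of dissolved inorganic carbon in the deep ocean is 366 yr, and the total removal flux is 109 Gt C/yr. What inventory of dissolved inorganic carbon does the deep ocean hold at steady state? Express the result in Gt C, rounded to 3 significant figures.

39900 Gt C

τ = M/F ⇒ M = τ × F = 366 × 109 = 39890 Gt C.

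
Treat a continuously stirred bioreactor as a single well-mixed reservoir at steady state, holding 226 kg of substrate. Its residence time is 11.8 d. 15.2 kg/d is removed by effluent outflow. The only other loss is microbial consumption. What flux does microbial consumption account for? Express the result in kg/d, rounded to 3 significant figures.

3.95 kg/d

Total removal F = M/τ = 226 / 11.8 = 19.15 kg/d.
Microbial consumption = F − (15.2) = 19.15 − 15.20 = 3.953 kg/d.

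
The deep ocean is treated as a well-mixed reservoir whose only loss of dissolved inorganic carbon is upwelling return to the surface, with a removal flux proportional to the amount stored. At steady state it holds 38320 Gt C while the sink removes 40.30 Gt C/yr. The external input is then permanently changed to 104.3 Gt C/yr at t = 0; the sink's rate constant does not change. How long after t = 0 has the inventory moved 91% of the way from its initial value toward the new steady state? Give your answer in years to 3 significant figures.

τ = M₀/F₀ = 38320/40.30 = 950.9 yr.
The remaining gap fraction is e^(−t/τ); 91% covered ⇒ e^(−t/τ) = 0.0900.
t = −τ ln(0.0900) = 950.9 × 2.408 = 2290 yr.

2290 yr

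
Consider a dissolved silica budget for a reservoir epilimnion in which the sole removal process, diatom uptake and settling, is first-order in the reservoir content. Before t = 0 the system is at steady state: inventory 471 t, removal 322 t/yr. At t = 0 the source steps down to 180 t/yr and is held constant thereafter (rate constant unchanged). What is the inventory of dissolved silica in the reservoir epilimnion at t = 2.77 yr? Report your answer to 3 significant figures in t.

295 t

The sink rate constant is k = F₀/M₀ = 322/471 = 0.6837 yr⁻¹.
Solving dM/dt = F₁ − kM with M(0) = M₀ gives M(t) = F₁/k + (M₀ − F₁/k)·e^(−kt).
F₁/k = 180/0.6837 = 263.29 t; kt = 0.6837 × 2.77 = 1.894, e^(−kt) = 0.1505.
M(2.77) = 263.29 + (471 − 263.29) × 0.1505 = 263.29 + 31.26 = 294.55 t.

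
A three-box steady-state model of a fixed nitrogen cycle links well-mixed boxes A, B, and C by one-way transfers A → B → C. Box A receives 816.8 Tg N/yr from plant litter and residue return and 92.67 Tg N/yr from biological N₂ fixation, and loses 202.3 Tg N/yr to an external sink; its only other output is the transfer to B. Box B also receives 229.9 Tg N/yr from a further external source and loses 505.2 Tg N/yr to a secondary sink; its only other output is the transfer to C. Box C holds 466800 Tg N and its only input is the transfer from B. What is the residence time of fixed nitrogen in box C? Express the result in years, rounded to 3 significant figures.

Box A: F(A→B) = (816.8 + 92.67) − 202.3 = 707.17 Tg N/yr.
Box B: F(B→C) = (707.17 + 229.9) − 505.2 = 431.87 Tg N/yr.
Box C throughput = its input = 431.87 Tg N/yr; τ = 466800 / 431.87 = 1081 yr.

1080 yr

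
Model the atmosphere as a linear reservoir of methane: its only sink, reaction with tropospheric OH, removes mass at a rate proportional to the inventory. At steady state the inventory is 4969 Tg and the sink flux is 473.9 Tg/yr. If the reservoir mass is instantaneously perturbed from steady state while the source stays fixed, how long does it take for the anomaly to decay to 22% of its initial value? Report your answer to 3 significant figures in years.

For a linear reservoir the anomaly decays as exp(−t/τ) with τ = M/F = 4969/473.9 = 10.49 yr.
exp(−t/τ) = 0.22 ⇒ t = −τ ln(0.22) = 10.49 × 1.514 = 15.88 yr.

15.9 yr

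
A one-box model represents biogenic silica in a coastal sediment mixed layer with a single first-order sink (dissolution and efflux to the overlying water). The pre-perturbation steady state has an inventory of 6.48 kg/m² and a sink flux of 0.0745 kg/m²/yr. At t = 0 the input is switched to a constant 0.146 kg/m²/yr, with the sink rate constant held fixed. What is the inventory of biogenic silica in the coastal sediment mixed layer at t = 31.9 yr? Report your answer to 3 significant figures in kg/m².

8.39 kg/m²

The sink rate constant is k = F₀/M₀ = 0.0745/6.48 = 0.01150 yr⁻¹.
Solving dM/dt = F₁ − kM with M(0) = M₀ gives M(t) = F₁/k + (M₀ − F₁/k)·e^(−kt).
F₁/k = 0.146/0.01150 = 12.699 kg/m²; kt = 0.01150 × 31.9 = 0.3668, e^(−kt) = 0.6930.
M(31.9) = 12.699 + (6.48 − 12.699) × 0.6930 = 12.699 − 4.310 = 8.3894 kg/m².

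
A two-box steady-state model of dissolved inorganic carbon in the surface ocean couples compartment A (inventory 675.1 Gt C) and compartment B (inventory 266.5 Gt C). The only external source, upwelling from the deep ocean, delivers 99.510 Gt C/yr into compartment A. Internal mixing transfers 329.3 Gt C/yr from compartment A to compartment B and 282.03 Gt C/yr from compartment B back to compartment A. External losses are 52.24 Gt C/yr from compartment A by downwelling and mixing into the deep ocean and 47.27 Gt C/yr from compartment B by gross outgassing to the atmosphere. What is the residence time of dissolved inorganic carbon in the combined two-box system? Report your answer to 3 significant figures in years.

Residence time in the combined system uses the total inventory and the total *external* removal — internal exchanges between the two boxes cancel.
M_total = 675.1 + 266.5 = 941.60 Gt C.
ΣF_external_out = 52.24 + 47.27 = 99.510 Gt C/yr.
τ = M_total / ΣF_ext = 941.60 / 99.510 = 9.462 yr.

9.46 yr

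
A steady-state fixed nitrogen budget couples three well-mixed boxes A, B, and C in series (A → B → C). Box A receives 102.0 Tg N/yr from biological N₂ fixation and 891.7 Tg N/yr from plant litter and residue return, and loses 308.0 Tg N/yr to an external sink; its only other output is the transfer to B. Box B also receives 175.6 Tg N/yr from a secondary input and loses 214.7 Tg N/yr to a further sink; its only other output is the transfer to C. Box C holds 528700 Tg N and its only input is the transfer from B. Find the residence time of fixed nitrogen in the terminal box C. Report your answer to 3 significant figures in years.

Box A: F(A→B) = (102.0 + 891.7) − 308.0 = 685.70 Tg N/yr.
Box B: F(B→C) = (685.70 + 175.6) − 214.7 = 646.60 Tg N/yr.
Box C throughput = its input = 646.60 Tg N/yr; τ = 528700 / 646.60 = 817.7 yr.

818 yr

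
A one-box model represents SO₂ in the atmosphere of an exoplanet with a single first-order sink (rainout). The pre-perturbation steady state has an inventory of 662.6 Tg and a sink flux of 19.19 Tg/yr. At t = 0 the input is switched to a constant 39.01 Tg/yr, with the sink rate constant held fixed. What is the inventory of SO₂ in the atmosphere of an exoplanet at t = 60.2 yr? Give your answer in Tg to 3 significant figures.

1230 Tg

The sink rate constant is k = F₀/M₀ = 19.19/662.6 = 0.02896 yr⁻¹.
Solving dM/dt = F₁ − kM with M(0) = M₀ gives M(t) = F₁/k + (M₀ − F₁/k)·e^(−kt).
F₁/k = 39.01/0.02896 = 1347.0 Tg; kt = 0.02896 × 60.2 = 1.743, e^(−kt) = 0.1749.
M(60.2) = 1347.0 + (662.6 − 1347.0) × 0.1749 = 1347.0 − 119.7 = 1227.3 Tg.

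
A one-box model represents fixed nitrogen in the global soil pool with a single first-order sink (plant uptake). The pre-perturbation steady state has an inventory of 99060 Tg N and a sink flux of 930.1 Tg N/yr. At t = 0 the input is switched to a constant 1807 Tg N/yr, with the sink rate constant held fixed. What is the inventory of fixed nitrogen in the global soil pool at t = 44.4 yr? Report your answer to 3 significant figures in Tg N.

131000 Tg N

Residence time τ = M₀/F₀ = 106.5 yr. The eventual steady state is M_∞ = M₀·(F₁/F₀) = 99060 × 1807/930.1 = 192450 Tg N.
The anomaly ΔM(t) = M(t) − M_∞ decays as ΔM₀·e^(−t/τ) with ΔM₀ = 99060 − 192450 = −93390 Tg N.
At t = 44.4 yr, e^(−t/τ) = e^(−0.4169) = 0.6591, so ΔM = −61560 Tg N and M = 192450 − 61560 = 130900 Tg N.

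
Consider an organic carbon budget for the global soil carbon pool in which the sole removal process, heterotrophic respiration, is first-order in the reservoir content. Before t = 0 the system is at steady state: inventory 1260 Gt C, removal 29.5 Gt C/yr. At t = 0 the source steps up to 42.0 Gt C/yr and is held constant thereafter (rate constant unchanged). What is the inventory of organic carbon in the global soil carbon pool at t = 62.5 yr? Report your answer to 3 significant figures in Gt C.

τ = M₀/F₀ = 1260/29.5 = 42.71 yr; rate constant k = 1/τ.
New steady state M_∞ = F₁/k = F₁·τ = 42.0 × 42.71 = 1793.9 Gt C.
M(t) = M_∞ + (M₀ − M_∞)·e^(−t/τ); t/τ = 62.5/42.71 = 1.463, so e^(−t/τ) = 0.2315.
M(t) = 1793.9 − 533.9 × 0.2315 = 1670.3 Gt C.

1670 Gt C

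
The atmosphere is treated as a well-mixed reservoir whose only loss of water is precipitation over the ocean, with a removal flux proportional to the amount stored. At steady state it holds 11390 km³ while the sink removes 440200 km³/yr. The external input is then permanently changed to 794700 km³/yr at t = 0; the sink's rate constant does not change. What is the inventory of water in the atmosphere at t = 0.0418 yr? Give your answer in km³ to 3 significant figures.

Residence time τ = M₀/F₀ = 0.02587 yr. The eventual steady state is M_∞ = M₀·(F₁/F₀) = 11390 × 794700/440200 = 20563 km³.
The anomaly ΔM(t) = M(t) − M_∞ decays as ΔM₀·e^(−t/τ) with ΔM₀ = 11390 − 20563 = −9173 km³.
At t = 0.0418 yr, e^(−t/τ) = e^(−1.615) = 0.1988, so ΔM = −1823 km³ and M = 20563 − 1823 = 18739 km³.

18700 km³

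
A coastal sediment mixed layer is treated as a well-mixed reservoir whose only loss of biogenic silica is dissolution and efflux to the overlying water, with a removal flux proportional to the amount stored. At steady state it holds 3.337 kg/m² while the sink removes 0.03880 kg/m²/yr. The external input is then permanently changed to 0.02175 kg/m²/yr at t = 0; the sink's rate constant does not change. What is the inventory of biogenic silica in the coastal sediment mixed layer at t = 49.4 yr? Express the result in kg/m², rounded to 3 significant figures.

2.70 kg/m²

τ = M₀/F₀ = 3.337/0.03880 = 86.01 yr; rate constant k = 1/τ.
New steady state M_∞ = F₁/k = F₁·τ = 0.02175 × 86.01 = 1.8706 kg/m².
M(t) = M_∞ + (M₀ − M_∞)·e^(−t/τ); t/τ = 49.4/86.01 = 0.5744, so e^(−t/τ) = 0.5631.
M(t) = 1.8706 + 1.466 × 0.5631 = 2.6963 kg/m².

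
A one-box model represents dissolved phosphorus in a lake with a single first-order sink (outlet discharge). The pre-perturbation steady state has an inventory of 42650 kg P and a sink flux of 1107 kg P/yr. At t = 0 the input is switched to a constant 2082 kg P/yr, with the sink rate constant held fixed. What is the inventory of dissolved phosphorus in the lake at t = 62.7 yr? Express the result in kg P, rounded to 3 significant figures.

72800 kg P

Residence time τ = M₀/F₀ = 38.53 yr. The eventual steady state is M_∞ = M₀·(F₁/F₀) = 42650 × 2082/1107 = 80214 kg P.
The anomaly ΔM(t) = M(t) − M_∞ decays as ΔM₀·e^(−t/τ) with ΔM₀ = 42650 − 80214 = −37560 kg P.
At t = 62.7 yr, e^(−t/τ) = e^(−1.627) = 0.1964, so ΔM = −7379 kg P and M = 80214 − 7379 = 72835 kg P.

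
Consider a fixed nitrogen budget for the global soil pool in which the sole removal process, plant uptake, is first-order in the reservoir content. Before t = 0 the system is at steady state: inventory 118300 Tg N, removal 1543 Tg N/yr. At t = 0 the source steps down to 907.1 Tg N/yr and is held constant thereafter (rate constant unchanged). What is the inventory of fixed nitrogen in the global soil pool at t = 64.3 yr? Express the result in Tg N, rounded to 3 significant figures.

The sink rate constant is k = F₀/M₀ = 1543/118300 = 0.01304 yr⁻¹.
Solving dM/dt = F₁ − kM with M(0) = M₀ gives M(t) = F₁/k + (M₀ − F₁/k)·e^(−kt).
F₁/k = 907.1/0.01304 = 69546 Tg N; kt = 0.01304 × 64.3 = 0.8387, e^(−kt) = 0.4323.
M(64.3) = 69546 + (118300 − 69546) × 0.4323 = 69546 + 21080 = 90622 Tg N.

90600 Tg N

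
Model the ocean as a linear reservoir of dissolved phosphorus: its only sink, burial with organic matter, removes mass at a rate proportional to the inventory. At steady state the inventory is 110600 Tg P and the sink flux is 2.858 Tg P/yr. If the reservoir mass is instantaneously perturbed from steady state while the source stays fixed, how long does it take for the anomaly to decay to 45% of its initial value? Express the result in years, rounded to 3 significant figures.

For a linear reservoir the anomaly decays as exp(−t/τ) with τ = M/F = 110600/2.858 = 38700 yr.
exp(−t/τ) = 0.45 ⇒ t = −τ ln(0.45) = 38700 × 0.7985 = 30900 yr.

30900 yr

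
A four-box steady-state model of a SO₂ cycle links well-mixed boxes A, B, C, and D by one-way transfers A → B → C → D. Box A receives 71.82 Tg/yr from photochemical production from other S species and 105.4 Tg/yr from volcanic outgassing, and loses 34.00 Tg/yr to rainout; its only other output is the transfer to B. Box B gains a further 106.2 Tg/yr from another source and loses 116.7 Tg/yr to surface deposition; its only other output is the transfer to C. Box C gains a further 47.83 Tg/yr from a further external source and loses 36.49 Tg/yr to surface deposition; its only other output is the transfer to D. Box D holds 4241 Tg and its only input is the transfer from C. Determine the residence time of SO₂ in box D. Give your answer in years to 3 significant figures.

29.4 yr

Box A: F(A→B) = (71.82 + 105.4) − 34.00 = 143.22 Tg/yr.
Box B: F(B→C) = (143.22 + 106.2) − 116.7 = 132.72 Tg/yr.
Box C: F(C→D) = (132.72 + 47.83) − 36.49 = 144.06 Tg/yr.
Box D throughput = its input = 144.06 Tg/yr; τ = 4241 / 144.06 = 29.44 yr.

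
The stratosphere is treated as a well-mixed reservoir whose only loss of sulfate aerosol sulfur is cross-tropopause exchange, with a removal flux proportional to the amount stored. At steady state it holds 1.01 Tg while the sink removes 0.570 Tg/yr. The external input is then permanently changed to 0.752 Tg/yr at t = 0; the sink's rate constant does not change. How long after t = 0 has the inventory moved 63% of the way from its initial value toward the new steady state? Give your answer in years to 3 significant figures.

τ = M₀/F₀ = 1.01/0.570 = 1.772 yr.
The remaining gap fraction is e^(−t/τ); 63% covered ⇒ e^(−t/τ) = 0.370.
t = −τ ln(0.370) = 1.772 × 0.9943 = 1.762 yr.

1.76 yr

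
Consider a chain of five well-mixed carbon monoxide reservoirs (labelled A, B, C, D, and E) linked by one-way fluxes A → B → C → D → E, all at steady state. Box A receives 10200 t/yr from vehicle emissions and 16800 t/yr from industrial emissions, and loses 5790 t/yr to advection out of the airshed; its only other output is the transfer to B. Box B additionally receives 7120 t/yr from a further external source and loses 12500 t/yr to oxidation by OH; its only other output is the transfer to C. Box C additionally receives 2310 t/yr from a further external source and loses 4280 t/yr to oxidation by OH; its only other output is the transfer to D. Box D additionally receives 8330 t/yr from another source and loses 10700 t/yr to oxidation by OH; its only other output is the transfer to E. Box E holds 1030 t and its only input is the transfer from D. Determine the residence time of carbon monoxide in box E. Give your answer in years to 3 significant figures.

Box A: F(A→B) = (10200 + 16800) − 5790 = 21210 t/yr.
Box B: F(B→C) = (21210 + 7120) − 12500 = 15830 t/yr.
Box C: F(C→D) = (15830 + 2310) − 4280 = 13860 t/yr.
Box D: F(D→E) = (13860 + 8330) − 10700 = 11490 t/yr.
Box E throughput = its input = 11490 t/yr; τ = 1030 / 11490 = 0.08964 yr.

0.0896 yr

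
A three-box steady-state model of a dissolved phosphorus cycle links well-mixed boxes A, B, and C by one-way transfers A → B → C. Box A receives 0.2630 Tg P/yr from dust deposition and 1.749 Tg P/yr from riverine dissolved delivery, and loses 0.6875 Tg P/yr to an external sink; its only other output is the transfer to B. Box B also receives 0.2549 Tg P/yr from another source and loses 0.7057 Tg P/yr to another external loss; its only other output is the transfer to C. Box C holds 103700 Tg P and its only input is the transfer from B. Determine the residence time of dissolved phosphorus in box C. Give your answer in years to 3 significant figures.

119000 yr

Box A: F(A→B) = (0.2630 + 1.749) − 0.6875 = 1.3245 Tg P/yr.
Box B: F(B→C) = (1.3245 + 0.2549) − 0.7057 = 0.87370 Tg P/yr.
Box C throughput = its input = 0.87370 Tg P/yr; τ = 103700 / 0.87370 = 118700 yr.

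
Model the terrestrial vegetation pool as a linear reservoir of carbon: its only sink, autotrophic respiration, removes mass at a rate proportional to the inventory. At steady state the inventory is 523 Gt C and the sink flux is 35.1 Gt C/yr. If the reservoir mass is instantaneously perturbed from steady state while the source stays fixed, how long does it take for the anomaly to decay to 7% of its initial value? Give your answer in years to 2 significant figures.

For a linear reservoir the anomaly decays as exp(−t/τ) with τ = M/F = 523/35.1 = 14.90 yr.
exp(−t/τ) = 0.07 ⇒ t = −τ ln(0.07) = 14.90 × 2.659 = 39.62 yr.

40 yr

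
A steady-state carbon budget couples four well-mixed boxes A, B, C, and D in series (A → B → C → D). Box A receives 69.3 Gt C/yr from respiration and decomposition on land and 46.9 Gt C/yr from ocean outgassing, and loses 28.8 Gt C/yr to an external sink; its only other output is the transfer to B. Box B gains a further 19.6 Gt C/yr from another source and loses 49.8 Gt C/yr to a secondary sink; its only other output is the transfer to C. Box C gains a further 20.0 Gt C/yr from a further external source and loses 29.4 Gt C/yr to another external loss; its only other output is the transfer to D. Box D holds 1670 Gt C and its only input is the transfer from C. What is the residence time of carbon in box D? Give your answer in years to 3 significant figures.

Box A: F(A→B) = (69.3 + 46.9) − 28.8 = 87.400 Gt C/yr.
Box B: F(B→C) = (87.400 + 19.6) − 49.8 = 57.200 Gt C/yr.
Box C: F(C→D) = (57.200 + 20.0) − 29.4 = 47.800 Gt C/yr.
Box D throughput = its input = 47.800 Gt C/yr; τ = 1670 / 47.800 = 34.94 yr.

34.9 yr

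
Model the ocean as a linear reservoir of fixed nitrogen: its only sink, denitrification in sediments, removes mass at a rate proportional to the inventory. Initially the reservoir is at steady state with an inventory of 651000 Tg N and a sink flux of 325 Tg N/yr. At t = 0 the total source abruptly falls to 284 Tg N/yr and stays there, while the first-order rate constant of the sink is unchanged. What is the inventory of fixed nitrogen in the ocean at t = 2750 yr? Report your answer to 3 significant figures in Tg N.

590000 Tg N

The sink rate constant is k = F₀/M₀ = 325/651000 = 0.0004992 yr⁻¹.
Solving dM/dt = F₁ − kM with M(0) = M₀ gives M(t) = F₁/k + (M₀ − F₁/k)·e^(−kt).
F₁/k = 284/0.0004992 = 568870 Tg N; kt = 0.0004992 × 2750 = 1.373, e^(−kt) = 0.2534.
M(2750) = 568870 + (651000 − 568870) × 0.2534 = 568870 + 20810 = 589680 Tg N.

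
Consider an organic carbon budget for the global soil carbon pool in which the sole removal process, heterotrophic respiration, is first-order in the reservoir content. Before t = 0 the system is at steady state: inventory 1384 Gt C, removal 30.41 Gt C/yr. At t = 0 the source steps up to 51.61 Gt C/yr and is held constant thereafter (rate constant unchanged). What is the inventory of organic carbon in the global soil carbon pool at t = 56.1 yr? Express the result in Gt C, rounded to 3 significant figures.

The sink rate constant is k = F₀/M₀ = 30.41/1384 = 0.02197 yr⁻¹.
Solving dM/dt = F₁ − kM with M(0) = M₀ gives M(t) = F₁/k + (M₀ − F₁/k)·e^(−kt).
F₁/k = 51.61/0.02197 = 2348.8 Gt C; kt = 0.02197 × 56.1 = 1.233, e^(−kt) = 0.2915.
M(56.1) = 2348.8 + (1384 − 2348.8) × 0.2915 = 2348.8 − 281.3 = 2067.6 Gt C.

2070 Gt C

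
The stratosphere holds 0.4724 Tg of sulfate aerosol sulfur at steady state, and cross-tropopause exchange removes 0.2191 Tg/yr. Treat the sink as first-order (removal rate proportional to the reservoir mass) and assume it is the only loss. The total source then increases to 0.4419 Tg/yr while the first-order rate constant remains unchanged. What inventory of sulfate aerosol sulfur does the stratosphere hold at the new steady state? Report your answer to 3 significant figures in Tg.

Rate constant k = F/M = 0.2191 / 0.4724 = 0.4638 yr⁻¹.
At the new steady state, source = k·M_new ⇒ M_new = 0.4419 / 0.4638 = 0.9528 Tg.
(Equivalently M_new = M × F_new/F_old = 0.4724 × 0.4419/0.2191.)

0.953 Tg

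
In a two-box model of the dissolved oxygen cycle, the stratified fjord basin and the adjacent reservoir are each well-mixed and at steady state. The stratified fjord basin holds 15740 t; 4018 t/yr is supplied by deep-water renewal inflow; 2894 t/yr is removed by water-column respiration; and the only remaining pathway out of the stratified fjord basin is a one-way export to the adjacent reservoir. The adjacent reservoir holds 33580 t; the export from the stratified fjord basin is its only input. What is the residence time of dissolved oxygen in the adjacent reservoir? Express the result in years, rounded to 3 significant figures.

29.9 yr

Balance the stratified fjord basin: ΣF_in = 4018.0 t/yr.
Export to the adjacent reservoir = ΣF_in − (2894) = 1124.0 t/yr.
At steady state the output of the adjacent reservoir equals its input, 1124.0 t/yr.
τ = M / F = 33580 / 1124.0 = 29.88 yr.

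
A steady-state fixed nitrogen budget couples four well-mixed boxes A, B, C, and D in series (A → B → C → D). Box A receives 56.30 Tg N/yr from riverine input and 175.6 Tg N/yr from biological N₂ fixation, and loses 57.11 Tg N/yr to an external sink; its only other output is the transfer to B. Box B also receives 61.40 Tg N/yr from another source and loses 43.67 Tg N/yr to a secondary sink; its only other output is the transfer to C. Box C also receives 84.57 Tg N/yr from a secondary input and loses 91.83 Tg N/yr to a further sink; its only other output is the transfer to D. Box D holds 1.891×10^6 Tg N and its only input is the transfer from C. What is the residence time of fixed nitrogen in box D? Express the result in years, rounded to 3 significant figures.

Box A: F(A→B) = (56.30 + 175.6) − 57.11 = 174.79 Tg N/yr.
Box B: F(B→C) = (174.79 + 61.40) − 43.67 = 192.52 Tg N/yr.
Box C: F(C→D) = (192.52 + 84.57) − 91.83 = 185.26 Tg N/yr.
Box D throughput = its input = 185.26 Tg N/yr; τ = 1.891×10^6 / 185.26 = 10210 yr.

10200 yr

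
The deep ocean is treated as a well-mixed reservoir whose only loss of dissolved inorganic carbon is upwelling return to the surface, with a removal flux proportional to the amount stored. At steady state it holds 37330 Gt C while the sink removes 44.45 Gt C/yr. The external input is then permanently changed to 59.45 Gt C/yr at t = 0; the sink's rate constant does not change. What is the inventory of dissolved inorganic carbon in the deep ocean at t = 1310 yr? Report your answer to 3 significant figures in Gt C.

47300 Gt C

Residence time τ = M₀/F₀ = 839.8 yr. The eventual steady state is M_∞ = M₀·(F₁/F₀) = 37330 × 59.45/44.45 = 49927 Gt C.
The anomaly ΔM(t) = M(t) − M_∞ decays as ΔM₀·e^(−t/τ) with ΔM₀ = 37330 − 49927 = −12600 Gt C.
At t = 1310 yr, e^(−t/τ) = e^(−1.560) = 0.2102, so ΔM = −2648 Gt C and M = 49927 − 2648 = 47280 Gt C.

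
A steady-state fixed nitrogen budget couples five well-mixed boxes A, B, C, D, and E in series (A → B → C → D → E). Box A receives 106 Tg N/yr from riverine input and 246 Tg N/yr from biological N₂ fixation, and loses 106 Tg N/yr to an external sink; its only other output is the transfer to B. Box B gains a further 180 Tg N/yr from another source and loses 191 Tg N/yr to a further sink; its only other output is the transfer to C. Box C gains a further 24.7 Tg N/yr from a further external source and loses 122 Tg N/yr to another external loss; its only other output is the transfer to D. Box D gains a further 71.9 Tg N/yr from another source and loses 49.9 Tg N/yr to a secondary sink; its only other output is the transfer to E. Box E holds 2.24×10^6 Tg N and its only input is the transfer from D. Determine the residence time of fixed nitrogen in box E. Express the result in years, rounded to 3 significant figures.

Box A: F(A→B) = (106 + 246) − 106 = 246.00 Tg N/yr.
Box B: F(B→C) = (246.00 + 180) − 191 = 235.00 Tg N/yr.
Box C: F(C→D) = (235.00 + 24.7) − 122 = 137.70 Tg N/yr.
Box D: F(D→E) = (137.70 + 71.9) − 49.9 = 159.70 Tg N/yr.
Box E throughput = its input = 159.70 Tg N/yr; τ = 2.24×10^6 / 159.70 = 14030 yr.

14000 yr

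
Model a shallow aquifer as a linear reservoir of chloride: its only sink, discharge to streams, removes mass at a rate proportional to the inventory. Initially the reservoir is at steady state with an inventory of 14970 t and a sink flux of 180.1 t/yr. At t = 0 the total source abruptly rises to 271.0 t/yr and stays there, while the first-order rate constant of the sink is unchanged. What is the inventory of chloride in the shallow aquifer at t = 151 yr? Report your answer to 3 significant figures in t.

21300 t

The sink rate constant is k = F₀/M₀ = 180.1/14970 = 0.01203 yr⁻¹.
Solving dM/dt = F₁ − kM with M(0) = M₀ gives M(t) = F₁/k + (M₀ − F₁/k)·e^(−kt).
F₁/k = 271.0/0.01203 = 22526 t; kt = 0.01203 × 151 = 1.817, e^(−kt) = 0.1626.
M(151) = 22526 + (14970 − 22526) × 0.1626 = 22526 − 1228 = 21297 t.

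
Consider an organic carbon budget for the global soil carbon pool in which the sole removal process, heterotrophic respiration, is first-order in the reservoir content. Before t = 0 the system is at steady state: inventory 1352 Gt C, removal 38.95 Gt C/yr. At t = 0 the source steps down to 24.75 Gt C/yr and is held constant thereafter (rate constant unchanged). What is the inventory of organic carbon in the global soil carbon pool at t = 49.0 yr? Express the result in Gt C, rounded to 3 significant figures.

Residence time τ = M₀/F₀ = 34.71 yr. The eventual steady state is M_∞ = M₀·(F₁/F₀) = 1352 × 24.75/38.95 = 859.10 Gt C.
The anomaly ΔM(t) = M(t) − M_∞ decays as ΔM₀·e^(−t/τ) with ΔM₀ = 1352 − 859.10 = 492.9 Gt C.
At t = 49.0 yr, e^(−t/τ) = e^(−1.412) = 0.2437, so ΔM = 120.1 Gt C and M = 859.10 + 120.1 = 979.24 Gt C.

979 Gt C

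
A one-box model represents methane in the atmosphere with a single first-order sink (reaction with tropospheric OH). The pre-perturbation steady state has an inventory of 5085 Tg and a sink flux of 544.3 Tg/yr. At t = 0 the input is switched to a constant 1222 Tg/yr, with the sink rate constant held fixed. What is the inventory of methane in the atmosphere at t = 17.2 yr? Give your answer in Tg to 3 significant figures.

10400 Tg

Residence time τ = M₀/F₀ = 9.342 yr. The eventual steady state is M_∞ = M₀·(F₁/F₀) = 5085 × 1222/544.3 = 11416 Tg.
The anomaly ΔM(t) = M(t) − M_∞ decays as ΔM₀·e^(−t/τ) with ΔM₀ = 5085 − 11416 = −6331 Tg.
At t = 17.2 yr, e^(−t/τ) = e^(−1.841) = 0.1586, so ΔM = −1004 Tg and M = 11416 − 1004 = 10412 Tg.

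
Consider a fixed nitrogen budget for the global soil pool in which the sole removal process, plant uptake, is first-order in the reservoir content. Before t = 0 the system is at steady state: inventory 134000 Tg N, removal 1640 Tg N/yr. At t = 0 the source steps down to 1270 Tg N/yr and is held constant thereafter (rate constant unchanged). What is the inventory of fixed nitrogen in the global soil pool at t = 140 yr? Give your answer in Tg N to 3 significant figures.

109000 Tg N

Residence time τ = M₀/F₀ = 81.71 yr. The eventual steady state is M_∞ = M₀·(F₁/F₀) = 134000 × 1270/1640 = 103770 Tg N.
The anomaly ΔM(t) = M(t) − M_∞ decays as ΔM₀·e^(−t/τ) with ΔM₀ = 134000 − 103770 = 30230 Tg N.
At t = 140 yr, e^(−t/τ) = e^(−1.713) = 0.1802, so ΔM = 5449 Tg N and M = 103770 + 5449 = 109220 Tg N.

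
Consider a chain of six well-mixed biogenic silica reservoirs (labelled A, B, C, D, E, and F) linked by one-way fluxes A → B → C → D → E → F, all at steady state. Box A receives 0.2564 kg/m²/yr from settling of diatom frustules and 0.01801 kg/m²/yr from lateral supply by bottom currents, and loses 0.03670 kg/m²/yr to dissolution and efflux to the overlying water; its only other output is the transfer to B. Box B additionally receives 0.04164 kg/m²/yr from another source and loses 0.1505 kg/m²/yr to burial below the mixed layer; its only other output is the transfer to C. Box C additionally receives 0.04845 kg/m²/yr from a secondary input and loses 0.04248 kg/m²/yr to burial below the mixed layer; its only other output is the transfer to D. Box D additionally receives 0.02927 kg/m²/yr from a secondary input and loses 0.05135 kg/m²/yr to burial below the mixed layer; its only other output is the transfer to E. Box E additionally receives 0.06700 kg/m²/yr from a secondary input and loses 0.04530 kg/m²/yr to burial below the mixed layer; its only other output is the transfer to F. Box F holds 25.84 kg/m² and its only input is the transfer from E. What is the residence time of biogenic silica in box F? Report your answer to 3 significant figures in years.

192 yr

Box A: F(A→B) = (0.2564 + 0.01801) − 0.03670 = 0.23771 kg/m²/yr.
Box B: F(B→C) = (0.23771 + 0.04164) − 0.1505 = 0.12885 kg/m²/yr.
Box C: F(C→D) = (0.12885 + 0.04845) − 0.04248 = 0.13482 kg/m²/yr.
Box D: F(D→E) = (0.13482 + 0.02927) − 0.05135 = 0.11274 kg/m²/yr.
Box E: F(E→F) = (0.11274 + 0.06700) − 0.04530 = 0.13444 kg/m²/yr.
Box F throughput = its input = 0.13444 kg/m²/yr; τ = 25.84 / 0.13444 = 192.2 yr.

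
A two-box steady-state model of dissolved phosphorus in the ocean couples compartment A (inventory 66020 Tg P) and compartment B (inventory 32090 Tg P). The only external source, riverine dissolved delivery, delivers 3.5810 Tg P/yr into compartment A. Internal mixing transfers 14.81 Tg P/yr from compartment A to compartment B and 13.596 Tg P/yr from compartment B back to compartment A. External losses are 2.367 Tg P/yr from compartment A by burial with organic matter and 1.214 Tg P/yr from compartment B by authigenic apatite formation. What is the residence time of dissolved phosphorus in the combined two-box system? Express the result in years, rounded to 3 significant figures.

Residence time in the combined system uses the total inventory and the total *external* removal — internal exchanges between the two boxes cancel.
M_total = 66020 + 32090 = 98110 Tg P.
ΣF_external_out = 2.367 + 1.214 = 3.5810 Tg P/yr.
τ = M_total / ΣF_ext = 98110 / 3.5810 = 27400 yr.

27400 yr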